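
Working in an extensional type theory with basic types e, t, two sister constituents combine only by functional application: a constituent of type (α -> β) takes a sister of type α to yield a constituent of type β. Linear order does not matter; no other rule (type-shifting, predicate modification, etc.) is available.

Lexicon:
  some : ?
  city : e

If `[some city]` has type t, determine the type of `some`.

At [some city] (required: t): city is e, which is not a function with range t; hence some is the functor — type (e -> t).

(e -> t)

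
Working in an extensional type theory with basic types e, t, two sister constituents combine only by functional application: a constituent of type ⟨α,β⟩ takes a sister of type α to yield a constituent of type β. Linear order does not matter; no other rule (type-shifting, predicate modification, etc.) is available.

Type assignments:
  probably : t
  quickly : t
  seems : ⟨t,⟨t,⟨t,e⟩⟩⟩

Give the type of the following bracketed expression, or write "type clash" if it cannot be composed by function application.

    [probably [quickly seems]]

[quickly seems]: functor seems : ⟨t,⟨t,⟨t,e⟩⟩⟩, argument quickly : t; result ⟨t,⟨t,e⟩⟩.
[probably [quickly seems]]: functor [quickly seems] : ⟨t,⟨t,e⟩⟩, argument probably : t; result ⟨t,e⟩.

⟨t,e⟩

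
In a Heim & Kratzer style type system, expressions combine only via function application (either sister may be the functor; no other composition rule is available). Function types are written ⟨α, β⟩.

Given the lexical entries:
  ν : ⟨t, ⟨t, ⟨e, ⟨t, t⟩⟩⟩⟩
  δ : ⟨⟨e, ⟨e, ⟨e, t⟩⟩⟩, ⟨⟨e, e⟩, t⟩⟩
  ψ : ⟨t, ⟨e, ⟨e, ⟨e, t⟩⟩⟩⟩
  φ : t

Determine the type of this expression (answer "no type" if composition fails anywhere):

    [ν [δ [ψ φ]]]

no type

[ψ φ]: ⟨t, ⟨e, ⟨e, ⟨e, t⟩⟩⟩⟩ applied to t yields ⟨e, ⟨e, ⟨e, t⟩⟩⟩.
[δ [ψ φ]]: ⟨⟨e, ⟨e, ⟨e, t⟩⟩⟩, ⟨⟨e, e⟩, t⟩⟩ applied to ⟨e, ⟨e, ⟨e, t⟩⟩⟩ yields ⟨⟨e, e⟩, t⟩.
At [ν [δ [ψ φ]]]: neither ⟨t, ⟨t, ⟨e, ⟨t, t⟩⟩⟩⟩ nor ⟨⟨e, e⟩, t⟩ can take the other as argument; the node is ill-typed.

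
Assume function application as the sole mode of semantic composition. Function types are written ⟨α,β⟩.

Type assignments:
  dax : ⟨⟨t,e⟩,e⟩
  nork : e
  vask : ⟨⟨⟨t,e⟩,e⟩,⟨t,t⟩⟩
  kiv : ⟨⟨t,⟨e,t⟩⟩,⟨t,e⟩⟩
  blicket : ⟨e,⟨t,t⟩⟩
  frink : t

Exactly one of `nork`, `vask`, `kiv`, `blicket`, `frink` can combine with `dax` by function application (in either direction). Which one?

nork : e — dax needs ⟨t,e⟩; nork needs nothing (atomic); neither fits.
vask — combines: vask : ⟨⟨⟨t,e⟩,e⟩,⟨t,t⟩⟩ takes dax : ⟨⟨t,e⟩,e⟩ as argument, giving ⟨t,t⟩.
kiv : ⟨⟨t,⟨e,t⟩⟩,⟨t,e⟩⟩ — dax needs ⟨t,e⟩; kiv needs ⟨t,⟨e,t⟩⟩; neither fits.
blicket : ⟨e,⟨t,t⟩⟩ — dax needs ⟨t,e⟩; blicket needs e; neither fits.
frink : t — dax needs ⟨t,e⟩; frink needs nothing (atomic); neither fits.

vask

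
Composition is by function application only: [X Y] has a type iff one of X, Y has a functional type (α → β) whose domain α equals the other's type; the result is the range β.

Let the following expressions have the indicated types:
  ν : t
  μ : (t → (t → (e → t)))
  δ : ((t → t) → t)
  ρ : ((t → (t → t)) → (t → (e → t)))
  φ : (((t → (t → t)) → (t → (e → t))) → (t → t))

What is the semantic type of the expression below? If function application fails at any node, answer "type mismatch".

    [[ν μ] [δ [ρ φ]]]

(e → t)

At [ν μ], μ : (t → (t → (e → t))) takes ν : t, giving (t → (e → t)).
At [ρ φ], φ : (((t → (t → t)) → (t → (e → t))) → (t → t)) takes ρ : ((t → (t → t)) → (t → (e → t))), giving (t → t).
At [δ [ρ φ]], δ : ((t → t) → t) takes [ρ φ] : (t → t), giving t.
At [[ν μ] [δ [ρ φ]]], [ν μ] : (t → (e → t)) takes [δ [ρ φ]] : t, giving (e → t).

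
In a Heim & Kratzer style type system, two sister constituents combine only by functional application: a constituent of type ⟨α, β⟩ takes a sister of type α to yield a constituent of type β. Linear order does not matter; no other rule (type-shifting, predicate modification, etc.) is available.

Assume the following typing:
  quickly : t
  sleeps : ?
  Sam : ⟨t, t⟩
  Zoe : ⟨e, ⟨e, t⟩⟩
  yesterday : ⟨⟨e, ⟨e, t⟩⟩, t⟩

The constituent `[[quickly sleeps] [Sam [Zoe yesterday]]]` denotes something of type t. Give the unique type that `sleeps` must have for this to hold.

⟨t, ⟨t, t⟩⟩

At [[quickly sleeps] [Sam [Zoe yesterday]]] (required: t): [Sam [Zoe yesterday]] is t, which is not a function with range t; hence [quickly sleeps] is the functor — type ⟨t, t⟩.
At [quickly sleeps] (required: ⟨t, t⟩): quickly is t, which is not a function with range ⟨t, t⟩; hence sleeps is the functor — type ⟨t, ⟨t, t⟩⟩.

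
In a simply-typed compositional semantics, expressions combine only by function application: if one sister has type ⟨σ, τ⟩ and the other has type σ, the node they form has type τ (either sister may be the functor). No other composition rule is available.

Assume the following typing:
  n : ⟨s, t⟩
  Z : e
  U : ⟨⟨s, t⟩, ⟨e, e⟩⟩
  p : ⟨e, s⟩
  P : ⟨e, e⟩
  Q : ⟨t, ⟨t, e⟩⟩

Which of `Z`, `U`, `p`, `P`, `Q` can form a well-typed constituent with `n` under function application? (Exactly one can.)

U

Z : e — neither side's domain matches the other.
U — combines: U : ⟨⟨s, t⟩, ⟨e, e⟩⟩ takes n : ⟨s, t⟩ as argument, giving ⟨e, e⟩.
p : ⟨e, s⟩ — neither side's domain matches the other.
P : ⟨e, e⟩ — neither side's domain matches the other.
Q : ⟨t, ⟨t, e⟩⟩ — neither side's domain matches the other.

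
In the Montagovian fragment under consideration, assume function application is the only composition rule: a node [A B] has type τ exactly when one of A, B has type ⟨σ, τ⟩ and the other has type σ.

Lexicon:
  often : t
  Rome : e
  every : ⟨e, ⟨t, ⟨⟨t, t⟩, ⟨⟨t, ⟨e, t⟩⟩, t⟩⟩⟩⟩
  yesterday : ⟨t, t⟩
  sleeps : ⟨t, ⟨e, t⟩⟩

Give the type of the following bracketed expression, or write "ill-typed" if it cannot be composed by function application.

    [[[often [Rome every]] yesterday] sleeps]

t

[Rome every]: every is ⟨e, ⟨t, ⟨⟨t, t⟩, ⟨⟨t, ⟨e, t⟩⟩, t⟩⟩⟩⟩, Rome is e; result ⟨t, ⟨⟨t, t⟩, ⟨⟨t, ⟨e, t⟩⟩, t⟩⟩⟩.
[often [Rome every]]: [Rome every] is ⟨t, ⟨⟨t, t⟩, ⟨⟨t, ⟨e, t⟩⟩, t⟩⟩⟩, often is t; result ⟨⟨t, t⟩, ⟨⟨t, ⟨e, t⟩⟩, t⟩⟩.
[[often [Rome every]] yesterday]: [often [Rome every]] is ⟨⟨t, t⟩, ⟨⟨t, ⟨e, t⟩⟩, t⟩⟩, yesterday is ⟨t, t⟩; result ⟨⟨t, ⟨e, t⟩⟩, t⟩.
[[[often [Rome every]] yesterday] sleeps]: [[often [Rome every]] yesterday] is ⟨⟨t, ⟨e, t⟩⟩, t⟩, sleeps is ⟨t, ⟨e, t⟩⟩; result t.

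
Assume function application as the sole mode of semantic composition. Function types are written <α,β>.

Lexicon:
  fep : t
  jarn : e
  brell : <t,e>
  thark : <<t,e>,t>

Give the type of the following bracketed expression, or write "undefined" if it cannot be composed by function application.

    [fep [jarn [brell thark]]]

[brell thark]: thark is <<t,e>,t>, brell is <t,e>; result t.
[jarn [brell thark]]: e with t — neither is a function whose domain matches the other; composition fails here.

undefined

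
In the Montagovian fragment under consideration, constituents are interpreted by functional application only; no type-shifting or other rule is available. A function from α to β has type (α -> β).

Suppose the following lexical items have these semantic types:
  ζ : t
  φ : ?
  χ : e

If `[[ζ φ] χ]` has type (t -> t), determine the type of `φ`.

At [[ζ φ] χ] (required: (t -> t)): χ is e, which is not a function with range (t -> t); hence [ζ φ] is the functor — type (e -> (t -> t)).
At [ζ φ] (required: (e -> (t -> t))): ζ is t, which is not a function with range (e -> (t -> t)); hence φ is the functor — type (t -> (e -> (t -> t))).

(t -> (e -> (t -> t)))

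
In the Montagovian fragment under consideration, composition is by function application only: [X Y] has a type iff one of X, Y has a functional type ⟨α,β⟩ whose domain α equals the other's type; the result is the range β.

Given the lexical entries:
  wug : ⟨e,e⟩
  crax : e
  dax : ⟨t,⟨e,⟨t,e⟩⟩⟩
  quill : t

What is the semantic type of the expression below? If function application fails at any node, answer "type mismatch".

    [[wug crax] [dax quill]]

[wug crax]: functor wug : ⟨e,e⟩, argument crax : e; result e.
[dax quill]: functor dax : ⟨t,⟨e,⟨t,e⟩⟩⟩, argument quill : t; result ⟨e,⟨t,e⟩⟩.
[[wug crax] [dax quill]]: functor [dax quill] : ⟨e,⟨t,e⟩⟩, argument [wug crax] : e; result ⟨t,e⟩.

⟨t,e⟩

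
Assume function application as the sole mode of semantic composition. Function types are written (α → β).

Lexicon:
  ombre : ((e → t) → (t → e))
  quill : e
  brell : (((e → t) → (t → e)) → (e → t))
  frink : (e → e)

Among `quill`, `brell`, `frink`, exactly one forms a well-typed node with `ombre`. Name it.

quill : e — neither side's domain matches the other.
brell — combines: brell : (((e → t) → (t → e)) → (e → t)) takes ombre : ((e → t) → (t → e)) as argument, giving (e → t).
frink : (e → e) — neither side's domain matches the other.

brell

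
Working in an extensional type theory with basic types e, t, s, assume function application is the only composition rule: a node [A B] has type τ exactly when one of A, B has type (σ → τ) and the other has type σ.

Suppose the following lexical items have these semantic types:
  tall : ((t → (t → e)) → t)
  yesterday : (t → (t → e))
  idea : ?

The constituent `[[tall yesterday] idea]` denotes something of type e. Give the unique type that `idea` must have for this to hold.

(t → e)

[[tall yesterday] idea] must have type e. The sister [tall yesterday] has type t; that is not a function onto e, so idea must be the functor, of type (t → e).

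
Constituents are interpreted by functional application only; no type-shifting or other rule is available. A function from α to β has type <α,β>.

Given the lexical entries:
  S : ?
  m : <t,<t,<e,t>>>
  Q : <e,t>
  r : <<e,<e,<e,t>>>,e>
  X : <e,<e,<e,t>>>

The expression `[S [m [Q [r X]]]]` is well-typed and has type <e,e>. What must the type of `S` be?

For [S [m [Q [r X]]]] to have type <e,e> with [m [Q [r X]]] of type <t,<e,t>>, S must be the function: S : <<t,<e,t>>,<e,e>>.

<<t,<e,t>>,<e,e>>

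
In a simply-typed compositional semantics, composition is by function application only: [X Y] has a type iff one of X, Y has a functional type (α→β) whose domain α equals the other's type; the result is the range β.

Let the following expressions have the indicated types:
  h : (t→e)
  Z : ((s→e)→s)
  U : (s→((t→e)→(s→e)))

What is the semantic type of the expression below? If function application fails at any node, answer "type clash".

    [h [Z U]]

[Z U]: ((s→e)→s) and (s→((t→e)→(s→e))) cannot combine by function application — type clash.

type clash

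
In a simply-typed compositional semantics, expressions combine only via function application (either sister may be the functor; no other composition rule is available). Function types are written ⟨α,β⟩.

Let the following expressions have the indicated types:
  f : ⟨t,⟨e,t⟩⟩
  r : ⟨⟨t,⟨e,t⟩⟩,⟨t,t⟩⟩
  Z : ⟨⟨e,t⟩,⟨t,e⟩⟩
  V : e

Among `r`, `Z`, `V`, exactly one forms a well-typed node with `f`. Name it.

r — combines: r : ⟨⟨t,⟨e,t⟩⟩,⟨t,t⟩⟩ takes f : ⟨t,⟨e,t⟩⟩ as argument, giving ⟨t,t⟩.
Z : ⟨⟨e,t⟩,⟨t,e⟩⟩ — does not combine with f.
V : e — does not combine with f.

r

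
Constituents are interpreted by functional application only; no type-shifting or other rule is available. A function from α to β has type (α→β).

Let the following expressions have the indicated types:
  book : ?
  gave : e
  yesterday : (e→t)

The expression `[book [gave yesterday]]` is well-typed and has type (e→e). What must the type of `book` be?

For [book [gave yesterday]] to have type (e→e) with [gave yesterday] of type t, book must be the function: book : (t→(e→e)).

(t→(e→e))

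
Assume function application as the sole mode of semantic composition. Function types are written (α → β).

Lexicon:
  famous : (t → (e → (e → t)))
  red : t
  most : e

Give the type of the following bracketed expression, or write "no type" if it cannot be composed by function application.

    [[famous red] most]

[famous red]: (t → (e → (e → t))) applied to t yields (e → (e → t)).
[[famous red] most]: (e → (e → t)) applied to e yields (e → t).

(e → t)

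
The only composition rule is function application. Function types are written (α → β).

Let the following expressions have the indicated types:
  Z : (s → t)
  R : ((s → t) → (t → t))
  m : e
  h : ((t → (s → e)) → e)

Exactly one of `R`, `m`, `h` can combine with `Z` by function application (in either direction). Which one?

R — combines: R : ((s → t) → (t → t)) takes Z : (s → t) as argument, giving (t → t).
m : e — no; Z wants s, and m wants nothing (atomic).
h : ((t → (s → e)) → e) — no; Z wants s, and h wants (t → (s → e)).

R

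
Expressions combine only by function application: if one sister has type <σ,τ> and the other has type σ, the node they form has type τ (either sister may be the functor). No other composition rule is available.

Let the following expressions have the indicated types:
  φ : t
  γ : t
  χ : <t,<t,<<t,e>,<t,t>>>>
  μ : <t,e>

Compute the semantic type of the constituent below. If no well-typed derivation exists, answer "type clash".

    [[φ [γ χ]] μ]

[γ χ]: functor χ : <t,<t,<<t,e>,<t,t>>>>, argument γ : t; result <t,<<t,e>,<t,t>>>.
[φ [γ χ]]: functor [γ χ] : <t,<<t,e>,<t,t>>>, argument φ : t; result <<t,e>,<t,t>>.
[[φ [γ χ]] μ]: functor [φ [γ χ]] : <<t,e>,<t,t>>, argument μ : <t,e>; result <t,t>.

<t,t>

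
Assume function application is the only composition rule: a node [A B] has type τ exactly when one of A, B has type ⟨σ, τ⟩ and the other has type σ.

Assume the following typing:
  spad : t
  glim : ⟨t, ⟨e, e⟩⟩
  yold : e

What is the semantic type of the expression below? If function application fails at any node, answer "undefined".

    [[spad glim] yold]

e

[spad glim]: ⟨t, ⟨e, e⟩⟩ applied to t yields ⟨e, e⟩.
[[spad glim] yold]: ⟨e, e⟩ applied to e yields e.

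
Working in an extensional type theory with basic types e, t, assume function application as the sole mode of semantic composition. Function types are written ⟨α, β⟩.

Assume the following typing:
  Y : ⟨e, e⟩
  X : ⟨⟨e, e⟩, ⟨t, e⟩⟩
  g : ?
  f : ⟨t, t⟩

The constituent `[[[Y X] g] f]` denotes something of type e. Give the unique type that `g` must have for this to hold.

⟨⟨t, e⟩, ⟨⟨t, t⟩, e⟩⟩

[[[Y X] g] f] is required to be e. f : ⟨t, t⟩ cannot yield e as functor, so [[Y X] g] : ⟨⟨t, t⟩, e⟩.
[[Y X] g] is required to be ⟨⟨t, t⟩, e⟩. [Y X] : ⟨t, e⟩ cannot yield ⟨⟨t, t⟩, e⟩ as functor, so g : ⟨⟨t, e⟩, ⟨⟨t, t⟩, e⟩⟩.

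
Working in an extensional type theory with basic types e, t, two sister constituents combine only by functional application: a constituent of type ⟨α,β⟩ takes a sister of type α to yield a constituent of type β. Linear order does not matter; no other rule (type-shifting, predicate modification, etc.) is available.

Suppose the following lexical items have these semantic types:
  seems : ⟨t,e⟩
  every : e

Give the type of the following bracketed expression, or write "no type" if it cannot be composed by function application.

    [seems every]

[seems every]: ⟨t,e⟩ and e cannot combine by function application — type clash.

no type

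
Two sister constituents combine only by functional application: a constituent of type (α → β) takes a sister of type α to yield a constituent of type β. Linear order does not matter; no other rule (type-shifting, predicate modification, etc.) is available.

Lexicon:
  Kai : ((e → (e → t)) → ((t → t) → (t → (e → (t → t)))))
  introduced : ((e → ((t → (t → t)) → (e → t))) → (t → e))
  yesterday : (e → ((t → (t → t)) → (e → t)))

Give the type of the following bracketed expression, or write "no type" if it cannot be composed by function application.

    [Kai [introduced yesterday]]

[introduced yesterday]: ((e → ((t → (t → t)) → (e → t))) → (t → e)) applied to (e → ((t → (t → t)) → (e → t))) yields (t → e).
[Kai [introduced yesterday]]: ((e → (e → t)) → ((t → t) → (t → (e → (t → t))))) and (t → e) cannot combine by function application — type clash.

no type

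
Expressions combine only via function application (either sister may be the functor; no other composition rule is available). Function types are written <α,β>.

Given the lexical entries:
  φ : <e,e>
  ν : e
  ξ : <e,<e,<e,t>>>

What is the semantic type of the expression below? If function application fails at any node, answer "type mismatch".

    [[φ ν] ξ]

<e,<e,t>>

[φ ν] — φ of type <e,e> combines with ν of type e: type e.
[[φ ν] ξ] — ξ of type <e,<e,<e,t>>> combines with [φ ν] of type e: type <e,<e,t>>.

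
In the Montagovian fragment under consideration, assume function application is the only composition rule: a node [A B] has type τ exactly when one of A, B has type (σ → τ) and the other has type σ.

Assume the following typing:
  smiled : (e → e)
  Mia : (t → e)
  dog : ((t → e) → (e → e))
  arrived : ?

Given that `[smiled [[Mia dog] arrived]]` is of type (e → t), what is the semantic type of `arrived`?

((e → e) → ((e → e) → (e → t)))

[smiled [[Mia dog] arrived]] must have type (e → t). The sister smiled has type (e → e); that is not a function onto (e → t), so [[Mia dog] arrived] must be the functor, of type ((e → e) → (e → t)).
[[Mia dog] arrived] must have type ((e → e) → (e → t)). The sister [Mia dog] has type (e → e); that is not a function onto ((e → e) → (e → t)), so arrived must be the functor, of type ((e → e) → ((e → e) → (e → t))).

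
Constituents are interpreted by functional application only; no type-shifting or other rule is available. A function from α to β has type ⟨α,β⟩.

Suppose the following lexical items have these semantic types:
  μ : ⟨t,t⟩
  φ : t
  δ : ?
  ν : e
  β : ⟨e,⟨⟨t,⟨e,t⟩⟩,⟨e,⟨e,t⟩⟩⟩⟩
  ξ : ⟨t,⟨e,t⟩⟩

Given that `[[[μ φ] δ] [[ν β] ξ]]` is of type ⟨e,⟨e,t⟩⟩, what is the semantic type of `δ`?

⟨t,⟨⟨e,⟨e,t⟩⟩,⟨e,⟨e,t⟩⟩⟩⟩

[[[μ φ] δ] [[ν β] ξ]] must have type ⟨e,⟨e,t⟩⟩. The sister [[ν β] ξ] has type ⟨e,⟨e,t⟩⟩; that is not a function onto ⟨e,⟨e,t⟩⟩, so [[μ φ] δ] must be the functor, of type ⟨⟨e,⟨e,t⟩⟩,⟨e,⟨e,t⟩⟩⟩.
[[μ φ] δ] must have type ⟨⟨e,⟨e,t⟩⟩,⟨e,⟨e,t⟩⟩⟩. The sister [μ φ] has type t; that is not a function onto ⟨⟨e,⟨e,t⟩⟩,⟨e,⟨e,t⟩⟩⟩, so δ must be the functor, of type ⟨t,⟨⟨e,⟨e,t⟩⟩,⟨e,⟨e,t⟩⟩⟩⟩.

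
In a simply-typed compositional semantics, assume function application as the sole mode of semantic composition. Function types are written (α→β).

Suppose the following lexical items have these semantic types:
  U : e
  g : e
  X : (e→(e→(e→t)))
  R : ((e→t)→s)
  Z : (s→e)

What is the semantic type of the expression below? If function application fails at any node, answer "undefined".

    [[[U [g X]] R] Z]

e

[g X]: functor X : (e→(e→(e→t))), argument g : e; result (e→(e→t)).
[U [g X]]: functor [g X] : (e→(e→t)), argument U : e; result (e→t).
[[U [g X]] R]: functor R : ((e→t)→s), argument [U [g X]] : (e→t); result s.
[[[U [g X]] R] Z]: functor Z : (s→e), argument [[U [g X]] R] : s; result e.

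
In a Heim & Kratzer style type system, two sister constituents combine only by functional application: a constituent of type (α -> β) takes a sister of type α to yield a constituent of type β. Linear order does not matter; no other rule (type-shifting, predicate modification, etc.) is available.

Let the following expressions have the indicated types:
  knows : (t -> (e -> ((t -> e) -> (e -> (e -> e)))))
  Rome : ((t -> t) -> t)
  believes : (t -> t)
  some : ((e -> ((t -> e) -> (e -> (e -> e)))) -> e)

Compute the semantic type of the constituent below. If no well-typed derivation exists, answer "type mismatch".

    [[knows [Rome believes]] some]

[Rome believes]: functor Rome : ((t -> t) -> t), argument believes : (t -> t); result t.
[knows [Rome believes]]: functor knows : (t -> (e -> ((t -> e) -> (e -> (e -> e))))), argument [Rome believes] : t; result (e -> ((t -> e) -> (e -> (e -> e)))).
[[knows [Rome believes]] some]: functor some : ((e -> ((t -> e) -> (e -> (e -> e)))) -> e), argument [knows [Rome believes]] : (e -> ((t -> e) -> (e -> (e -> e)))); result e.

e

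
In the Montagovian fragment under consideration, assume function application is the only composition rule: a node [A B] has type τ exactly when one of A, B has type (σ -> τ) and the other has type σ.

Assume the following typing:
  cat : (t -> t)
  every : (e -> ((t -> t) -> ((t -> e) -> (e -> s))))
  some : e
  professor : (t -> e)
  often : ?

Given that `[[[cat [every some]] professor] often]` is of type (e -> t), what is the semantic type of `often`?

((e -> s) -> (e -> t))

[[[cat [every some]] professor] often] must have type (e -> t). The sister [[cat [every some]] professor] has type (e -> s); that is not a function onto (e -> t), so often must be the functor, of type ((e -> s) -> (e -> t)).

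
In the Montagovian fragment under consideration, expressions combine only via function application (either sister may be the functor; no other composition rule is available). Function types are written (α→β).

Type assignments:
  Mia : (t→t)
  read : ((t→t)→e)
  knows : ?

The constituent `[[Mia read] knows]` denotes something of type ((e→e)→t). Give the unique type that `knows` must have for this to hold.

(e→((e→e)→t))

[[Mia read] knows] must have type ((e→e)→t). The sister [Mia read] has type e; that is not a function onto ((e→e)→t), so knows must be the functor, of type (e→((e→e)→t)).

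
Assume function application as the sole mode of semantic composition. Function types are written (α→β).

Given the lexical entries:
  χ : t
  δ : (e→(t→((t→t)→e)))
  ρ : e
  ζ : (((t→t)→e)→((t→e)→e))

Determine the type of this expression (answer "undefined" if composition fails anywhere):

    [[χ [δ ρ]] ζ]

[δ ρ] — δ of type (e→(t→((t→t)→e))) combines with ρ of type e: type (t→((t→t)→e)).
[χ [δ ρ]] — [δ ρ] of type (t→((t→t)→e)) combines with χ of type t: type ((t→t)→e).
[[χ [δ ρ]] ζ] — ζ of type (((t→t)→e)→((t→e)→e)) combines with [χ [δ ρ]] of type ((t→t)→e): type ((t→e)→e).

((t→e)→e)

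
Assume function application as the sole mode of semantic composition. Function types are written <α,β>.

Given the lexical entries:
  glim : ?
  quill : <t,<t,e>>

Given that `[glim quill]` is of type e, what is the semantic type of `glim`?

<<t,<t,e>>,e>

At [glim quill] (required: e): quill is <t,<t,e>>, which is not a function with range e; hence glim is the functor — type <<t,<t,e>>,e>.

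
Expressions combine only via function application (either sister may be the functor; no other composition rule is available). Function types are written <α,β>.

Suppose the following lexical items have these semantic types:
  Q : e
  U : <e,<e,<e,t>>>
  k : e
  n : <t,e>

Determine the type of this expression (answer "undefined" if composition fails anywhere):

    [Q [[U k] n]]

[U k] — U of type <e,<e,<e,t>>> combines with k of type e: type <e,<e,t>>.
[[U k] n]: <e,<e,t>> with <t,e> — neither is a function whose domain matches the other; composition fails here.

undefined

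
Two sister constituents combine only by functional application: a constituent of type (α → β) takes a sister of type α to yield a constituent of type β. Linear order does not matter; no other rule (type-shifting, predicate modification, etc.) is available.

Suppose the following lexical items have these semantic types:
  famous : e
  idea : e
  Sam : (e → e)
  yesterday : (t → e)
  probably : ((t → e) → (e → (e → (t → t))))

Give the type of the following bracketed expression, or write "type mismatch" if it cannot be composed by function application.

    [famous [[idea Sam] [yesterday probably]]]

(t → t)

[idea Sam]: (e → e) applied to e yields e.
[yesterday probably]: ((t → e) → (e → (e → (t → t)))) applied to (t → e) yields (e → (e → (t → t))).
[[idea Sam] [yesterday probably]]: (e → (e → (t → t))) applied to e yields (e → (t → t)).
[famous [[idea Sam] [yesterday probably]]]: (e → (t → t)) applied to e yields (t → t).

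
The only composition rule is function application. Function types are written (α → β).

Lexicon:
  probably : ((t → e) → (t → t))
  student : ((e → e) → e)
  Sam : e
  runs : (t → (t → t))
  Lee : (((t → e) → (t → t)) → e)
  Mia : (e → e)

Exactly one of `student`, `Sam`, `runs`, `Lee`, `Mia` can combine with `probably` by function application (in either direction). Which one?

student : ((e → e) → e) — neither side's domain matches the other.
Sam : e — neither side's domain matches the other.
runs : (t → (t → t)) — neither side's domain matches the other.
Lee — combines: Lee : (((t → e) → (t → t)) → e) takes probably : ((t → e) → (t → t)) as argument, giving e.
Mia : (e → e) — neither side's domain matches the other.

Lee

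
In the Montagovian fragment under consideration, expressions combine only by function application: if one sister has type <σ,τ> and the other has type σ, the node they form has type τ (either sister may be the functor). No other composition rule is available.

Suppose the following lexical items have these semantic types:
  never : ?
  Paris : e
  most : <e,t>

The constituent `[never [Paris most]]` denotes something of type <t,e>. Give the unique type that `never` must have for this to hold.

<t,<t,e>>

At [never [Paris most]] (required: <t,e>): [Paris most] is t, which is not a function with range <t,e>; hence never is the functor — type <t,<t,e>>.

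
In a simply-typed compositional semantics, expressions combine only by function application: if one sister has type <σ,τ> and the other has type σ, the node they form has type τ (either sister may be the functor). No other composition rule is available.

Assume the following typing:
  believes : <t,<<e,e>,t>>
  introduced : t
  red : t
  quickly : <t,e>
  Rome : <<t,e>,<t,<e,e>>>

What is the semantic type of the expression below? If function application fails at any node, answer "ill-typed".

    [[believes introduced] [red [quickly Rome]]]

t

[believes introduced]: believes is <t,<<e,e>,t>>, introduced is t; result <<e,e>,t>.
[quickly Rome]: Rome is <<t,e>,<t,<e,e>>>, quickly is <t,e>; result <t,<e,e>>.
[red [quickly Rome]]: [quickly Rome] is <t,<e,e>>, red is t; result <e,e>.
[[believes introduced] [red [quickly Rome]]]: [believes introduced] is <<e,e>,t>, [red [quickly Rome]] is <e,e>; result t.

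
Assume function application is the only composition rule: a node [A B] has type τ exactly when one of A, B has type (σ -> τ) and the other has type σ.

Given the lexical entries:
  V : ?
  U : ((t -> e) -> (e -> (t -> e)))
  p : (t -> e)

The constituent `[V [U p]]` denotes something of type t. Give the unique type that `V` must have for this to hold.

((e -> (t -> e)) -> t)

At [V [U p]] (required: t): [U p] is (e -> (t -> e)), which is not a function with range t; hence V is the functor — type ((e -> (t -> e)) -> t).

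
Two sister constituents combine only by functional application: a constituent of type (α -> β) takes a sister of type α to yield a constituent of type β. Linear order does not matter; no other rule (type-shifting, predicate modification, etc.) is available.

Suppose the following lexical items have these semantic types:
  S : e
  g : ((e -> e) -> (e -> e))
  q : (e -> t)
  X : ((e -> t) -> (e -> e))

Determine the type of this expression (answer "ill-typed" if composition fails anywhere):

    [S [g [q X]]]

At [q X], X : ((e -> t) -> (e -> e)) takes q : (e -> t), giving (e -> e).
At [g [q X]], g : ((e -> e) -> (e -> e)) takes [q X] : (e -> e), giving (e -> e).
At [S [g [q X]]], [g [q X]] : (e -> e) takes S : e, giving e.

e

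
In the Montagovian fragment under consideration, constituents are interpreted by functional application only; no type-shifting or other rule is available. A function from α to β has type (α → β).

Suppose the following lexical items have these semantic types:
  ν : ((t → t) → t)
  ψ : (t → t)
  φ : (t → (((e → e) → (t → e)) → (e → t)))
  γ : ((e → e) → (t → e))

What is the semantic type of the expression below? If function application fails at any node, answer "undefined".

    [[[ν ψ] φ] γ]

[ν ψ]: functor ν : ((t → t) → t), argument ψ : (t → t); result t.
[[ν ψ] φ]: functor φ : (t → (((e → e) → (t → e)) → (e → t))), argument [ν ψ] : t; result (((e → e) → (t → e)) → (e → t)).
[[[ν ψ] φ] γ]: functor [[ν ψ] φ] : (((e → e) → (t → e)) → (e → t)), argument γ : ((e → e) → (t → e)); result (e → t).

(e → t)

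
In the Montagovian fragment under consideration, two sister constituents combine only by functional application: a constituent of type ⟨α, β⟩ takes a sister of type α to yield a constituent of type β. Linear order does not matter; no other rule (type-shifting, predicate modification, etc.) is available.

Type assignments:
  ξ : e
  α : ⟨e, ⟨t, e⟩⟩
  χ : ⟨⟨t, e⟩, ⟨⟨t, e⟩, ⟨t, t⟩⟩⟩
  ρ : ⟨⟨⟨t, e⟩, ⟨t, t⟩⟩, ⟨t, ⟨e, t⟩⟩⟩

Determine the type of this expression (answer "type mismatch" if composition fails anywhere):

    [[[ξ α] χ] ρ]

[ξ α]: functor α : ⟨e, ⟨t, e⟩⟩, argument ξ : e; result ⟨t, e⟩.
[[ξ α] χ]: functor χ : ⟨⟨t, e⟩, ⟨⟨t, e⟩, ⟨t, t⟩⟩⟩, argument [ξ α] : ⟨t, e⟩; result ⟨⟨t, e⟩, ⟨t, t⟩⟩.
[[[ξ α] χ] ρ]: functor ρ : ⟨⟨⟨t, e⟩, ⟨t, t⟩⟩, ⟨t, ⟨e, t⟩⟩⟩, argument [[ξ α] χ] : ⟨⟨t, e⟩, ⟨t, t⟩⟩; result ⟨t, ⟨e, t⟩⟩.

⟨t, ⟨e, t⟩⟩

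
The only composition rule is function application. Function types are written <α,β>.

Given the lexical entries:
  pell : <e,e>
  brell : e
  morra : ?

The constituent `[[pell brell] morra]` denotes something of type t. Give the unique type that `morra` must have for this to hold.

<e,t>

[[pell brell] morra] is required to be t. [pell brell] : e cannot yield t as functor, so morra : <e,t>.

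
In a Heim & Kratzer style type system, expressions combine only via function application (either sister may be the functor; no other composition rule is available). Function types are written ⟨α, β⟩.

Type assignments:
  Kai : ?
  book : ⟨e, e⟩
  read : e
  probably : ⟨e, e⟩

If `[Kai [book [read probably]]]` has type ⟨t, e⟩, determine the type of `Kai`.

For [Kai [book [read probably]]] to have type ⟨t, e⟩ with [book [read probably]] of type e, Kai must be the function: Kai : ⟨e, ⟨t, e⟩⟩.

⟨e, ⟨t, e⟩⟩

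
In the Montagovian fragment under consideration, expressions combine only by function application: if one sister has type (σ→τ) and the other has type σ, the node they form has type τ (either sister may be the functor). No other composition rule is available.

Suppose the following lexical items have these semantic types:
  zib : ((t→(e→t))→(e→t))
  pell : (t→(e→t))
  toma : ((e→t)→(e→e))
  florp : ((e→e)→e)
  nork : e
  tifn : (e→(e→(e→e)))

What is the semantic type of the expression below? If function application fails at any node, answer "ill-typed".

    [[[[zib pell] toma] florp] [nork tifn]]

[zib pell]: functor zib : ((t→(e→t))→(e→t)), argument pell : (t→(e→t)); result (e→t).
[[zib pell] toma]: functor toma : ((e→t)→(e→e)), argument [zib pell] : (e→t); result (e→e).
[[[zib pell] toma] florp]: functor florp : ((e→e)→e), argument [[zib pell] toma] : (e→e); result e.
[nork tifn]: functor tifn : (e→(e→(e→e))), argument nork : e; result (e→(e→e)).
[[[[zib pell] toma] florp] [nork tifn]]: functor [nork tifn] : (e→(e→e)), argument [[[zib pell] toma] florp] : e; result (e→e).

(e→e)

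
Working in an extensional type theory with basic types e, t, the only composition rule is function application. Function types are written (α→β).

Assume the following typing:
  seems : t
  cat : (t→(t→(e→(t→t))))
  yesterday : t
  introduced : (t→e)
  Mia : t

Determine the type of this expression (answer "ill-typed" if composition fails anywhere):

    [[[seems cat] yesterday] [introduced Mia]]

(t→t)

At [seems cat], cat : (t→(t→(e→(t→t)))) takes seems : t, giving (t→(e→(t→t))).
At [[seems cat] yesterday], [seems cat] : (t→(e→(t→t))) takes yesterday : t, giving (e→(t→t)).
At [introduced Mia], introduced : (t→e) takes Mia : t, giving e.
At [[[seems cat] yesterday] [introduced Mia]], [[seems cat] yesterday] : (e→(t→t)) takes [introduced Mia] : e, giving (t→t).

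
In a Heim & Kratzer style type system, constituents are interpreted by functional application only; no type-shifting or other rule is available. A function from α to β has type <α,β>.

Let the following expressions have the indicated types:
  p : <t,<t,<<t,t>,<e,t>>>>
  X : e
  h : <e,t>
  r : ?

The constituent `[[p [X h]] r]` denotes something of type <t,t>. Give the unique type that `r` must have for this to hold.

<<t,<<t,t>,<e,t>>>,<t,t>>

For [[p [X h]] r] to have type <t,t> with [p [X h]] of type <t,<<t,t>,<e,t>>>, r must be the function: r : <<t,<<t,t>,<e,t>>>,<t,t>>.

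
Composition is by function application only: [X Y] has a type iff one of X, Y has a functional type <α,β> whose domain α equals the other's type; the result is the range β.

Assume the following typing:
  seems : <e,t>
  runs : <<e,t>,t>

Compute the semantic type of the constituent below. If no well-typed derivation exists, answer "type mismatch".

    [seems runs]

t

[seems runs]: runs is <<e,t>,t>, seems is <e,t>; result t.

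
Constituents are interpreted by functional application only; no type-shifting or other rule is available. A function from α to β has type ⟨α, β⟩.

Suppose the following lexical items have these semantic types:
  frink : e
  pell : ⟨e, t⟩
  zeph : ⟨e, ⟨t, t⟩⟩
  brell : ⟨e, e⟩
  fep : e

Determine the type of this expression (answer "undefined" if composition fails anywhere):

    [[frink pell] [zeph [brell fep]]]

t

[frink pell]: ⟨e, t⟩ applied to e yields t.
[brell fep]: ⟨e, e⟩ applied to e yields e.
[zeph [brell fep]]: ⟨e, ⟨t, t⟩⟩ applied to e yields ⟨t, t⟩.
[[frink pell] [zeph [brell fep]]]: ⟨t, t⟩ applied to t yields t.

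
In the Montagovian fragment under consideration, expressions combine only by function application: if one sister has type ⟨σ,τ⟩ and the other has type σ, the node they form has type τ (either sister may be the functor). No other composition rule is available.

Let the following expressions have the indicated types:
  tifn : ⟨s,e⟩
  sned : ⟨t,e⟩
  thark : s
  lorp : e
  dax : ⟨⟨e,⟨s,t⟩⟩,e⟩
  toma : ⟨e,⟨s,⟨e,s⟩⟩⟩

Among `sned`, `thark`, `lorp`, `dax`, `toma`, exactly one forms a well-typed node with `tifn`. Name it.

thark

sned : ⟨t,e⟩ — does not combine with tifn.
thark — combines: tifn : ⟨s,e⟩ takes thark : s as argument, giving e.
lorp : e — does not combine with tifn.
dax : ⟨⟨e,⟨s,t⟩⟩,e⟩ — does not combine with tifn.
toma : ⟨e,⟨s,⟨e,s⟩⟩⟩ — does not combine with tifn.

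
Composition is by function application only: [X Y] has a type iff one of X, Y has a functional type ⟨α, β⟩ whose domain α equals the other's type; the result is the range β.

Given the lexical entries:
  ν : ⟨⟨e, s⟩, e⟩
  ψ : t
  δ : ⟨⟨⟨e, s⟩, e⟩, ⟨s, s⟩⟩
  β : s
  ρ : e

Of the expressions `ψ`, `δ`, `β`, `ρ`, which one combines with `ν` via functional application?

ψ : t — ν needs ⟨e, s⟩; ψ needs nothing (atomic); neither fits.
δ — combines: δ : ⟨⟨⟨e, s⟩, e⟩, ⟨s, s⟩⟩ takes ν : ⟨⟨e, s⟩, e⟩ as argument, giving ⟨s, s⟩.
β : s — ν needs ⟨e, s⟩; β needs nothing (atomic); neither fits.
ρ : e — ν needs ⟨e, s⟩; ρ needs nothing (atomic); neither fits.

δ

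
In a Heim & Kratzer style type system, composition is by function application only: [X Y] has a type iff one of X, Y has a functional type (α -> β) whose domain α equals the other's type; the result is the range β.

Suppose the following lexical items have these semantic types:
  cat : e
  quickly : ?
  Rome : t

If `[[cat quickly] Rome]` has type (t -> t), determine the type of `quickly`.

[[cat quickly] Rome] must have type (t -> t). The sister Rome has type t; that is not a function onto (t -> t), so [cat quickly] must be the functor, of type (t -> (t -> t)).
[cat quickly] must have type (t -> (t -> t)). The sister cat has type e; that is not a function onto (t -> (t -> t)), so quickly must be the functor, of type (e -> (t -> (t -> t))).

(e -> (t -> (t -> t)))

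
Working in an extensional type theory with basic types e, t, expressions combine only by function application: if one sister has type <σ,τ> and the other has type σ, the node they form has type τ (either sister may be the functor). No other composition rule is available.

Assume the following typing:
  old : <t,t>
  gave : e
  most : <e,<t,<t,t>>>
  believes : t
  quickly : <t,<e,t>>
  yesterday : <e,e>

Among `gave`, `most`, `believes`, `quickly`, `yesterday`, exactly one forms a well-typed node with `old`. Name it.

gave : e — neither side's domain matches the other.
most : <e,<t,<t,t>>> — neither side's domain matches the other.
believes — combines: old : <t,t> takes believes : t as argument, giving t.
quickly : <t,<e,t>> — neither side's domain matches the other.
yesterday : <e,e> — neither side's domain matches the other.

believes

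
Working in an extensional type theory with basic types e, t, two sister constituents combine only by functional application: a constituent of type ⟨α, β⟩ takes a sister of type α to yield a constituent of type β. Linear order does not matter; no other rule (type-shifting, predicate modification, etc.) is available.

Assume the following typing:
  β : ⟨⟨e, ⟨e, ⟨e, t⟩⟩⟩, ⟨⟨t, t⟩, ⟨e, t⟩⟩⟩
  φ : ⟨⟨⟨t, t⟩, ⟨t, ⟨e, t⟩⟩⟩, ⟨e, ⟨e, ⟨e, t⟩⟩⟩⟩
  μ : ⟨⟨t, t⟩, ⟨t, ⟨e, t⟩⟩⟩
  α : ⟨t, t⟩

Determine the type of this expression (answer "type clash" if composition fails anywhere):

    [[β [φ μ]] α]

[φ μ]: functor φ : ⟨⟨⟨t, t⟩, ⟨t, ⟨e, t⟩⟩⟩, ⟨e, ⟨e, ⟨e, t⟩⟩⟩⟩, argument μ : ⟨⟨t, t⟩, ⟨t, ⟨e, t⟩⟩⟩; result ⟨e, ⟨e, ⟨e, t⟩⟩⟩.
[β [φ μ]]: functor β : ⟨⟨e, ⟨e, ⟨e, t⟩⟩⟩, ⟨⟨t, t⟩, ⟨e, t⟩⟩⟩, argument [φ μ] : ⟨e, ⟨e, ⟨e, t⟩⟩⟩; result ⟨⟨t, t⟩, ⟨e, t⟩⟩.
[[β [φ μ]] α]: functor [β [φ μ]] : ⟨⟨t, t⟩, ⟨e, t⟩⟩, argument α : ⟨t, t⟩; result ⟨e, t⟩.

⟨e, t⟩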